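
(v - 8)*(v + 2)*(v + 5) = v^3 - v^2 - 46*v - 80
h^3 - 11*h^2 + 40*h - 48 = (h - 4)^2*(h - 3)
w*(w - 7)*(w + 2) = w^3 - 5*w^2 - 14*w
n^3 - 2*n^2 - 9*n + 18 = (n - 3)*(n - 2)*(n + 3)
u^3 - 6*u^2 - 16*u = u*(u - 8)*(u + 2)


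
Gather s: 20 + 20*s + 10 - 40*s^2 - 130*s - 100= -40*s^2 - 110*s - 70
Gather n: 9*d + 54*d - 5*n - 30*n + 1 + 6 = 63*d - 35*n + 7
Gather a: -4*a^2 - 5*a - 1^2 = -4*a^2 - 5*a - 1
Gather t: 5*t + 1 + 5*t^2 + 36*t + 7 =5*t^2 + 41*t + 8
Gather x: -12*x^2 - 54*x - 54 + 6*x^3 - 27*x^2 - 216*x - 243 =6*x^3 - 39*x^2 - 270*x - 297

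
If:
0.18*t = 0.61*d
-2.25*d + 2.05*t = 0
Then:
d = 0.00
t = 0.00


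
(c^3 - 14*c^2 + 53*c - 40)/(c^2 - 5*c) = c - 9 + 8/c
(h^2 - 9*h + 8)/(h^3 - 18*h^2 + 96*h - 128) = (h - 1)/(h^2 - 10*h + 16)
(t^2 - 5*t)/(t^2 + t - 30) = t/(t + 6)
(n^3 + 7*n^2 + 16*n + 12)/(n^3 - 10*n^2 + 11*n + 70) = (n^2 + 5*n + 6)/(n^2 - 12*n + 35)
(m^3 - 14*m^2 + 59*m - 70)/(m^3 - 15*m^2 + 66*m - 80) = (m - 7)/(m - 8)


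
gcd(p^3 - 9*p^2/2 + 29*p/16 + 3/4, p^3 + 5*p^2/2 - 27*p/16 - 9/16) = p^2 - p/2 - 3/16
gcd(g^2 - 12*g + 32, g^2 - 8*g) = g - 8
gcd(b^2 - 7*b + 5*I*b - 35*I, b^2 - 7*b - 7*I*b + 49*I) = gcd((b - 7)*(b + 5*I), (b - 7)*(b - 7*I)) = b - 7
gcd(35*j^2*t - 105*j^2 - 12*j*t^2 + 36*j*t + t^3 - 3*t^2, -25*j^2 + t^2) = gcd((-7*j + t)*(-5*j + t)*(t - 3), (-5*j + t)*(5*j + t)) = -5*j + t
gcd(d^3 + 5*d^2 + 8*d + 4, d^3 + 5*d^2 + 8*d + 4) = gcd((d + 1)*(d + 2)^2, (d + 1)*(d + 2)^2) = d^3 + 5*d^2 + 8*d + 4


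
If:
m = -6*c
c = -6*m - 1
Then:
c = 1/35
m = -6/35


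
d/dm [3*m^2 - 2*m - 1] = 6*m - 2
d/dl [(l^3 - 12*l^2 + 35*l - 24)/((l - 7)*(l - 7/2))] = 2*(2*l^4 - 42*l^3 + 329*l^2 - 1080*l + 1211)/(4*l^4 - 84*l^3 + 637*l^2 - 2058*l + 2401)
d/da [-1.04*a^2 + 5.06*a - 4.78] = 5.06 - 2.08*a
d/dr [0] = 0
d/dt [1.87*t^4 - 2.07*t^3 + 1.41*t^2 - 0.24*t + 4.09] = 7.48*t^3 - 6.21*t^2 + 2.82*t - 0.24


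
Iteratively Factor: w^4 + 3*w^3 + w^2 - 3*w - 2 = (w - 1)*(w^3 + 4*w^2 + 5*w + 2) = (w - 1)*(w + 1)*(w^2 + 3*w + 2) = (w - 1)*(w + 1)^2*(w + 2)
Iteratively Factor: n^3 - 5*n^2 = (n - 5)*(n^2) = n*(n - 5)*(n)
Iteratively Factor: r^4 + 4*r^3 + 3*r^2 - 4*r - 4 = (r + 2)*(r^3 + 2*r^2 - r - 2) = (r - 1)*(r + 2)*(r^2 + 3*r + 2) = (r - 1)*(r + 2)^2*(r + 1)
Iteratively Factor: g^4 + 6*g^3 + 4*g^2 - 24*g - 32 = (g + 2)*(g^3 + 4*g^2 - 4*g - 16) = (g + 2)*(g + 4)*(g^2 - 4) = (g - 2)*(g + 2)*(g + 4)*(g + 2)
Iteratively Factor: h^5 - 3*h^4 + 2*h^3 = (h)*(h^4 - 3*h^3 + 2*h^2) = h*(h - 2)*(h^3 - h^2) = h^2*(h - 2)*(h^2 - h) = h^2*(h - 2)*(h - 1)*(h)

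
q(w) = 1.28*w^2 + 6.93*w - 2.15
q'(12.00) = 37.65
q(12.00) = 265.33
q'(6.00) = 22.29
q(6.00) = 85.51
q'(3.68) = 16.35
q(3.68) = 40.69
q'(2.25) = 12.69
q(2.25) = 19.92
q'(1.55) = 10.90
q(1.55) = 11.67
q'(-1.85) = 2.19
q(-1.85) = -10.59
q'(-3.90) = -3.05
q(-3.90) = -9.71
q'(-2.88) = -0.44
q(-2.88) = -11.49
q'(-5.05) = -6.00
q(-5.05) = -4.50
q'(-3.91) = -3.08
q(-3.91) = -9.68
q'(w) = 2.56*w + 6.93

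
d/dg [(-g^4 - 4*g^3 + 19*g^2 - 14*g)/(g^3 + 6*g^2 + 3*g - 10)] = (-g^4 - 14*g^3 - 79*g^2 - 100*g + 140)/(g^4 + 14*g^3 + 69*g^2 + 140*g + 100)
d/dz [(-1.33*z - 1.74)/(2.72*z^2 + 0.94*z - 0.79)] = (3.6176*z^2 + 9.4656*z + 2.6863)/(7.3984*z^4 + 5.1136*z^3 - 3.414*z^2 - 1.4852*z + 0.6241)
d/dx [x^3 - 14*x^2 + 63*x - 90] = 3*x^2 - 28*x + 63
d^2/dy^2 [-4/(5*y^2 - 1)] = 40*(-15*y^2 - 1)/(5*y^2 - 1)^3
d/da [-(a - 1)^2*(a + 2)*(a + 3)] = -4*a^3 - 9*a^2 + 6*a + 7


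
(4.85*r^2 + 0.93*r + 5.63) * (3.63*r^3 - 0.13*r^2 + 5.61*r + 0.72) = 17.6055*r^5 + 2.7454*r^4 + 47.5245*r^3 + 7.9774*r^2 + 32.2539*r + 4.0536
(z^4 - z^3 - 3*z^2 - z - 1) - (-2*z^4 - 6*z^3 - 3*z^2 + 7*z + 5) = 3*z^4 + 5*z^3 - 8*z - 6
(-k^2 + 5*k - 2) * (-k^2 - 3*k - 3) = k^4 - 2*k^3 - 10*k^2 - 9*k + 6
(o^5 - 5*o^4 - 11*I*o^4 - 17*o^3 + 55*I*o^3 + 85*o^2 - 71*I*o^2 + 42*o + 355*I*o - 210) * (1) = o^5 - 5*o^4 - 11*I*o^4 - 17*o^3 + 55*I*o^3 + 85*o^2 - 71*I*o^2 + 42*o + 355*I*o - 210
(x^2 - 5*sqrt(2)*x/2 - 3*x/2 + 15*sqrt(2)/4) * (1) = x^2 - 5*sqrt(2)*x/2 - 3*x/2 + 15*sqrt(2)/4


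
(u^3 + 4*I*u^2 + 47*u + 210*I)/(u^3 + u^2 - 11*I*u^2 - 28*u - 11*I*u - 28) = (u^2 + 11*I*u - 30)/(u^2 + u*(1 - 4*I) - 4*I)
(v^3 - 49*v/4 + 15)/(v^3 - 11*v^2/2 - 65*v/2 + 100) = (v^2 + 5*v/2 - 6)/(v^2 - 3*v - 40)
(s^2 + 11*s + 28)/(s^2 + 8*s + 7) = (s + 4)/(s + 1)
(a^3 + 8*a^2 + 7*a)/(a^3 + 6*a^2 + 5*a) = (a + 7)/(a + 5)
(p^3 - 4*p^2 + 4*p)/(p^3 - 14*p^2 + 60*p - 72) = p*(p - 2)/(p^2 - 12*p + 36)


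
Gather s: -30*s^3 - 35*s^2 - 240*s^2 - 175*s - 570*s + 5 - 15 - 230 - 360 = -30*s^3 - 275*s^2 - 745*s - 600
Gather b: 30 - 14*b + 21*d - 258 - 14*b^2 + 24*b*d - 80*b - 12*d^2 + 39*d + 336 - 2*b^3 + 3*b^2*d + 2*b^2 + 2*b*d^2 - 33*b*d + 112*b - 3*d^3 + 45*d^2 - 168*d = -2*b^3 + b^2*(3*d - 12) + b*(2*d^2 - 9*d + 18) - 3*d^3 + 33*d^2 - 108*d + 108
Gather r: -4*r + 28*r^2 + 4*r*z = 28*r^2 + r*(4*z - 4)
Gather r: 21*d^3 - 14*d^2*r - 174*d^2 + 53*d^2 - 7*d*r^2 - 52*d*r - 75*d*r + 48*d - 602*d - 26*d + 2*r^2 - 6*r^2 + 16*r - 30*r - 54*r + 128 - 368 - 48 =21*d^3 - 121*d^2 - 580*d + r^2*(-7*d - 4) + r*(-14*d^2 - 127*d - 68) - 288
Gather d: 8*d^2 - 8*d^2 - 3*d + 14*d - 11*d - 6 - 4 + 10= 0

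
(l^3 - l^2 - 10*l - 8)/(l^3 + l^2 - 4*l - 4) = (l - 4)/(l - 2)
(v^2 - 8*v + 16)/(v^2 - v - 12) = (v - 4)/(v + 3)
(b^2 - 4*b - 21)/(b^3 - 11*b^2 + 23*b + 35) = (b + 3)/(b^2 - 4*b - 5)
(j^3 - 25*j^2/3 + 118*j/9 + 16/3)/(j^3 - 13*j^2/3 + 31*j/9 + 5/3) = (3*j^2 - 26*j + 48)/(3*j^2 - 14*j + 15)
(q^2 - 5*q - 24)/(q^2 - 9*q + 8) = (q + 3)/(q - 1)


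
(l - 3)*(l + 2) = l^2 - l - 6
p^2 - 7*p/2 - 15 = (p - 6)*(p + 5/2)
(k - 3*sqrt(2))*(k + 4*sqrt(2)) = k^2 + sqrt(2)*k - 24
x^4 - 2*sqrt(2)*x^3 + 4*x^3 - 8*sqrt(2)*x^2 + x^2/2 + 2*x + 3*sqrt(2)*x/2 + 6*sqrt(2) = (x + 4)*(x - 3*sqrt(2)/2)*(x - sqrt(2))*(x + sqrt(2)/2)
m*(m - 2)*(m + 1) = m^3 - m^2 - 2*m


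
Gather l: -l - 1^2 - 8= -l - 9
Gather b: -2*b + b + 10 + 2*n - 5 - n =-b + n + 5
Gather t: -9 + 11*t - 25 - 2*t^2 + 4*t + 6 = -2*t^2 + 15*t - 28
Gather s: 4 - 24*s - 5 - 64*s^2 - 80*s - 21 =-64*s^2 - 104*s - 22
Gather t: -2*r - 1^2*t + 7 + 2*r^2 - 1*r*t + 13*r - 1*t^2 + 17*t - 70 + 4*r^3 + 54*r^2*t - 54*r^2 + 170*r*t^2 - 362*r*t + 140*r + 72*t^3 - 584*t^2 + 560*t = 4*r^3 - 52*r^2 + 151*r + 72*t^3 + t^2*(170*r - 585) + t*(54*r^2 - 363*r + 576) - 63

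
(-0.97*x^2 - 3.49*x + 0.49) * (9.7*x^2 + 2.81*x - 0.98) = -9.409*x^4 - 36.5787*x^3 - 4.1033*x^2 + 4.7971*x - 0.4802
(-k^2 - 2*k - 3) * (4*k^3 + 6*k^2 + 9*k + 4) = -4*k^5 - 14*k^4 - 33*k^3 - 40*k^2 - 35*k - 12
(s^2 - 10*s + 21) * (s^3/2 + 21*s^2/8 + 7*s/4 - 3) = s^5/2 - 19*s^4/8 - 14*s^3 + 277*s^2/8 + 267*s/4 - 63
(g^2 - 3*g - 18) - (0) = g^2 - 3*g - 18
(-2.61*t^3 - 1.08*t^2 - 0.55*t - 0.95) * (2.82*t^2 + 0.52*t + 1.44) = -7.3602*t^5 - 4.4028*t^4 - 5.871*t^3 - 4.5202*t^2 - 1.286*t - 1.368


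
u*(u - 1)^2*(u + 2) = u^4 - 3*u^2 + 2*u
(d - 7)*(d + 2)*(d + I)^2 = d^4 - 5*d^3 + 2*I*d^3 - 15*d^2 - 10*I*d^2 + 5*d - 28*I*d + 14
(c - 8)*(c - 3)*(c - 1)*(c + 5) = c^4 - 7*c^3 - 25*c^2 + 151*c - 120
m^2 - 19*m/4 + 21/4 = (m - 3)*(m - 7/4)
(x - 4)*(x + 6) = x^2 + 2*x - 24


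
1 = 1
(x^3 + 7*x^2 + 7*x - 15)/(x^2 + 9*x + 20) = (x^2 + 2*x - 3)/(x + 4)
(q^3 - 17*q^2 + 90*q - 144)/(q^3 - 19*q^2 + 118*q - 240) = (q - 3)/(q - 5)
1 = 1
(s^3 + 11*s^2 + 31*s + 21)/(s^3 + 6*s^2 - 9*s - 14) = (s + 3)/(s - 2)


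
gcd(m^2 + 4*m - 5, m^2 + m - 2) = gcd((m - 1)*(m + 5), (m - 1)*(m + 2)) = m - 1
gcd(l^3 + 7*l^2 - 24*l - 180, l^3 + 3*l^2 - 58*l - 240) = l + 6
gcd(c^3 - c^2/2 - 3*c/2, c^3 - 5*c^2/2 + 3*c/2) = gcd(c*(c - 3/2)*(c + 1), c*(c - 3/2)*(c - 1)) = c^2 - 3*c/2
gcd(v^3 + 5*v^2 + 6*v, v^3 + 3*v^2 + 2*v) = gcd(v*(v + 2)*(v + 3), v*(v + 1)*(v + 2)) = v^2 + 2*v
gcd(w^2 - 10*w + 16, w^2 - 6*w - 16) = w - 8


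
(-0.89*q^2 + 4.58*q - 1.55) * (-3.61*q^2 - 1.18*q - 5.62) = 3.2129*q^4 - 15.4836*q^3 + 5.1929*q^2 - 23.9106*q + 8.711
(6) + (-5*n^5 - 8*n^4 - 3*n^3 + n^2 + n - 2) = -5*n^5 - 8*n^4 - 3*n^3 + n^2 + n + 4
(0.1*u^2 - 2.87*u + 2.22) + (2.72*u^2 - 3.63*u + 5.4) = 2.82*u^2 - 6.5*u + 7.62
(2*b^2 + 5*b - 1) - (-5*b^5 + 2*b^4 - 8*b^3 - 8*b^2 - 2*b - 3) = 5*b^5 - 2*b^4 + 8*b^3 + 10*b^2 + 7*b + 2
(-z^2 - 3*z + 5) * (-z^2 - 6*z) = z^4 + 9*z^3 + 13*z^2 - 30*z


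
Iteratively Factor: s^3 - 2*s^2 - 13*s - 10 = (s + 1)*(s^2 - 3*s - 10) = (s + 1)*(s + 2)*(s - 5)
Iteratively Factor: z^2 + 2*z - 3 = (z - 1)*(z + 3)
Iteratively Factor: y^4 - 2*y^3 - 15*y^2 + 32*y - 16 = (y + 4)*(y^3 - 6*y^2 + 9*y - 4) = (y - 1)*(y + 4)*(y^2 - 5*y + 4) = (y - 1)^2*(y + 4)*(y - 4)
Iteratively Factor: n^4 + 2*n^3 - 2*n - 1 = (n + 1)*(n^3 + n^2 - n - 1) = (n - 1)*(n + 1)*(n^2 + 2*n + 1) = (n - 1)*(n + 1)^2*(n + 1)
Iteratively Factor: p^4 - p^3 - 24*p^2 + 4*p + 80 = (p - 2)*(p^3 + p^2 - 22*p - 40) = (p - 2)*(p + 4)*(p^2 - 3*p - 10) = (p - 5)*(p - 2)*(p + 4)*(p + 2)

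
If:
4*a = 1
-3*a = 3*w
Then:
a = 1/4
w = -1/4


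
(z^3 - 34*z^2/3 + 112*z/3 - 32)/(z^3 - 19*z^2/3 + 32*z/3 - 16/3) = (z - 6)/(z - 1)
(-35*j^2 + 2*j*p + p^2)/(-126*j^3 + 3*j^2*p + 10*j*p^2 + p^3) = (-5*j + p)/(-18*j^2 + 3*j*p + p^2)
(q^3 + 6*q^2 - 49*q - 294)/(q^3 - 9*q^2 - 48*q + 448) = (q^2 - q - 42)/(q^2 - 16*q + 64)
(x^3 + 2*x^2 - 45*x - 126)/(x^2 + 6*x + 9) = (x^2 - x - 42)/(x + 3)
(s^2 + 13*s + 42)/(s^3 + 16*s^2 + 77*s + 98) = (s + 6)/(s^2 + 9*s + 14)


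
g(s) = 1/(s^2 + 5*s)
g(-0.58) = -0.39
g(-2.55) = -0.16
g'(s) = (-2*s - 5)/(s^2 + 5*s)^2 = (-2*s - 5)/(s^2*(s + 5)^2)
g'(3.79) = -0.01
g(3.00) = 0.04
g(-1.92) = -0.17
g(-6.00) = 0.17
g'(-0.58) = -0.58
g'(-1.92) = -0.03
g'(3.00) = -0.02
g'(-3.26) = 0.05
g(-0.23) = -0.91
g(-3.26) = -0.18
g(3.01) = 0.04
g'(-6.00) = 0.19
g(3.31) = 0.04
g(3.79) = 0.03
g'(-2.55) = 0.00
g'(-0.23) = -3.77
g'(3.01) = -0.02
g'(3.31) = -0.02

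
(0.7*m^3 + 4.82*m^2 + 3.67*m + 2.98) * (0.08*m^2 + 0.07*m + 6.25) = 0.056*m^5 + 0.4346*m^4 + 5.006*m^3 + 30.6203*m^2 + 23.1461*m + 18.625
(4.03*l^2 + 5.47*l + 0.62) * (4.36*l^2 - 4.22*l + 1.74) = 17.5708*l^4 + 6.8426*l^3 - 13.368*l^2 + 6.9014*l + 1.0788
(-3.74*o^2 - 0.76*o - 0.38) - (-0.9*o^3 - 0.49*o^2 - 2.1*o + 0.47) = 0.9*o^3 - 3.25*o^2 + 1.34*o - 0.85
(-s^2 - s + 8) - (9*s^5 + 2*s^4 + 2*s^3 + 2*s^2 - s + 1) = -9*s^5 - 2*s^4 - 2*s^3 - 3*s^2 + 7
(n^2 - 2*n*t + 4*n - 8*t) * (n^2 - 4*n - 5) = n^4 - 2*n^3*t - 21*n^2 + 42*n*t - 20*n + 40*t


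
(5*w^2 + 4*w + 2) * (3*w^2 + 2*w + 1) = 15*w^4 + 22*w^3 + 19*w^2 + 8*w + 2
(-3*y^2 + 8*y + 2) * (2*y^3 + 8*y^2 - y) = -6*y^5 - 8*y^4 + 71*y^3 + 8*y^2 - 2*y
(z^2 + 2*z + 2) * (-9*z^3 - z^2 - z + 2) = -9*z^5 - 19*z^4 - 21*z^3 - 2*z^2 + 2*z + 4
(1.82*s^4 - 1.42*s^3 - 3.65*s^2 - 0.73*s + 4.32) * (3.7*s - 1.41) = 6.734*s^5 - 7.8202*s^4 - 11.5028*s^3 + 2.4455*s^2 + 17.0133*s - 6.0912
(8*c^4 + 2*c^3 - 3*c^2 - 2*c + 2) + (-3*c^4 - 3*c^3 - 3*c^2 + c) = 5*c^4 - c^3 - 6*c^2 - c + 2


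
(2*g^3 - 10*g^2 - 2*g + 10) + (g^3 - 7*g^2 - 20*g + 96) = 3*g^3 - 17*g^2 - 22*g + 106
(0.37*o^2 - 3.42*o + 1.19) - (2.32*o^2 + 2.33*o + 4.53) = -1.95*o^2 - 5.75*o - 3.34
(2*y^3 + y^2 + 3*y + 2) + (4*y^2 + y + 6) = 2*y^3 + 5*y^2 + 4*y + 8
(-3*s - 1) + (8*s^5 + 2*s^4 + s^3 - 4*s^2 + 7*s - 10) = 8*s^5 + 2*s^4 + s^3 - 4*s^2 + 4*s - 11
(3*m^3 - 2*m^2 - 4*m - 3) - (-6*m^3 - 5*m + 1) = 9*m^3 - 2*m^2 + m - 4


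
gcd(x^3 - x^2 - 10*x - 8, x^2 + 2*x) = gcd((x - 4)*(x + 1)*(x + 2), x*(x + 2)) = x + 2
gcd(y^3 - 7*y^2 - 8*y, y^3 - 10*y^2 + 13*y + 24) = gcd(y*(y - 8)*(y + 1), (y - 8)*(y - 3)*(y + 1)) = y^2 - 7*y - 8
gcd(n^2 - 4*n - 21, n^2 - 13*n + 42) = n - 7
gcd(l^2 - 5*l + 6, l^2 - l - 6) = l - 3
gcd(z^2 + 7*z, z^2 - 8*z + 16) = 1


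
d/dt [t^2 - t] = 2*t - 1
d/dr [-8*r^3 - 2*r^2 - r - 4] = -24*r^2 - 4*r - 1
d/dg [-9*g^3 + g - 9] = 1 - 27*g^2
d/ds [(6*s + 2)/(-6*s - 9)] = -14/(12*s^2 + 36*s + 27)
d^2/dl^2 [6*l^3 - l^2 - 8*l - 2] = 36*l - 2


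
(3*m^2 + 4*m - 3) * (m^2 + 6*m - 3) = 3*m^4 + 22*m^3 + 12*m^2 - 30*m + 9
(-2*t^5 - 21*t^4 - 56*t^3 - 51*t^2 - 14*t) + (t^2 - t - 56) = -2*t^5 - 21*t^4 - 56*t^3 - 50*t^2 - 15*t - 56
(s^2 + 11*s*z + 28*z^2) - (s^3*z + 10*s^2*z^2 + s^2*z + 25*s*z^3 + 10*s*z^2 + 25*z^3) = -s^3*z - 10*s^2*z^2 - s^2*z + s^2 - 25*s*z^3 - 10*s*z^2 + 11*s*z - 25*z^3 + 28*z^2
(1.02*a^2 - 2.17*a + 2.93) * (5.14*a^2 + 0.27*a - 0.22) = 5.2428*a^4 - 10.8784*a^3 + 14.2499*a^2 + 1.2685*a - 0.6446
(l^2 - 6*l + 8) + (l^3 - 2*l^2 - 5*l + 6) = l^3 - l^2 - 11*l + 14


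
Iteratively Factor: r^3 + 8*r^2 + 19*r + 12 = (r + 3)*(r^2 + 5*r + 4) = (r + 3)*(r + 4)*(r + 1)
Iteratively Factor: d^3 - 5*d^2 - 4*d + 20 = (d - 2)*(d^2 - 3*d - 10) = (d - 2)*(d + 2)*(d - 5)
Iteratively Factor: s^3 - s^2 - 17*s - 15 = (s + 3)*(s^2 - 4*s - 5) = (s + 1)*(s + 3)*(s - 5)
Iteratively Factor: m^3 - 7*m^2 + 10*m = (m - 2)*(m^2 - 5*m) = m*(m - 2)*(m - 5)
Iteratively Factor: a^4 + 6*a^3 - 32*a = (a + 4)*(a^3 + 2*a^2 - 8*a) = (a + 4)^2*(a^2 - 2*a) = a*(a + 4)^2*(a - 2)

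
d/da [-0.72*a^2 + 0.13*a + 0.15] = 0.13 - 1.44*a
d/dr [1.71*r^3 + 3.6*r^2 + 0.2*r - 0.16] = 5.13*r^2 + 7.2*r + 0.2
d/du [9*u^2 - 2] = 18*u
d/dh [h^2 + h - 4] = 2*h + 1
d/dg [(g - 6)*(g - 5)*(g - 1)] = 3*g^2 - 24*g + 41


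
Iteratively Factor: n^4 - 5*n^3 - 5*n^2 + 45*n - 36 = (n + 3)*(n^3 - 8*n^2 + 19*n - 12) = (n - 1)*(n + 3)*(n^2 - 7*n + 12) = (n - 3)*(n - 1)*(n + 3)*(n - 4)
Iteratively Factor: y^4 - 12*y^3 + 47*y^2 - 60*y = (y)*(y^3 - 12*y^2 + 47*y - 60) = y*(y - 4)*(y^2 - 8*y + 15) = y*(y - 5)*(y - 4)*(y - 3)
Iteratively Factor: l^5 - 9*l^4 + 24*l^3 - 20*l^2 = (l - 2)*(l^4 - 7*l^3 + 10*l^2) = (l - 5)*(l - 2)*(l^3 - 2*l^2) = l*(l - 5)*(l - 2)*(l^2 - 2*l) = l*(l - 5)*(l - 2)^2*(l)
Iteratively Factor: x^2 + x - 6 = (x + 3)*(x - 2)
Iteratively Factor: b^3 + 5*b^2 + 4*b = (b)*(b^2 + 5*b + 4) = b*(b + 4)*(b + 1)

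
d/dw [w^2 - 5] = 2*w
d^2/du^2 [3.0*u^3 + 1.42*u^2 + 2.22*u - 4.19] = 18.0*u + 2.84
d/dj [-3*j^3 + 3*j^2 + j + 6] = -9*j^2 + 6*j + 1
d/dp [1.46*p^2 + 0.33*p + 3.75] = 2.92*p + 0.33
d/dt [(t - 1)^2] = 2*t - 2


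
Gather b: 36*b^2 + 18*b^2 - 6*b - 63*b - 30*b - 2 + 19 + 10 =54*b^2 - 99*b + 27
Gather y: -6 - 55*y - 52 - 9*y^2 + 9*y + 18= -9*y^2 - 46*y - 40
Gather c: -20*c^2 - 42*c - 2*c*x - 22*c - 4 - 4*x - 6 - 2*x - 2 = -20*c^2 + c*(-2*x - 64) - 6*x - 12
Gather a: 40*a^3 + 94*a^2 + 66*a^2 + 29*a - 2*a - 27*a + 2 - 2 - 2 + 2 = 40*a^3 + 160*a^2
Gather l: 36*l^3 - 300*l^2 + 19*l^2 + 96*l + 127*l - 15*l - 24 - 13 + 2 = 36*l^3 - 281*l^2 + 208*l - 35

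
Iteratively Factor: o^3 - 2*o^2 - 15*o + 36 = (o - 3)*(o^2 + o - 12) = (o - 3)^2*(o + 4)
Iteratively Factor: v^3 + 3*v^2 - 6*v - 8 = (v - 2)*(v^2 + 5*v + 4) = (v - 2)*(v + 4)*(v + 1)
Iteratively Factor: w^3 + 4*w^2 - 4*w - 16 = (w + 4)*(w^2 - 4) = (w - 2)*(w + 4)*(w + 2)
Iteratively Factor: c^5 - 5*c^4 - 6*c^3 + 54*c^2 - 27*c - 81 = (c + 1)*(c^4 - 6*c^3 + 54*c - 81) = (c - 3)*(c + 1)*(c^3 - 3*c^2 - 9*c + 27) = (c - 3)^2*(c + 1)*(c^2 - 9) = (c - 3)^2*(c + 1)*(c + 3)*(c - 3)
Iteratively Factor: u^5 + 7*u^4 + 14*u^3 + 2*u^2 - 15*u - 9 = (u - 1)*(u^4 + 8*u^3 + 22*u^2 + 24*u + 9) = (u - 1)*(u + 1)*(u^3 + 7*u^2 + 15*u + 9) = (u - 1)*(u + 1)*(u + 3)*(u^2 + 4*u + 3) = (u - 1)*(u + 1)*(u + 3)^2*(u + 1)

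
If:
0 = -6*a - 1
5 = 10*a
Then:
No Solution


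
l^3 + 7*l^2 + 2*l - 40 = (l - 2)*(l + 4)*(l + 5)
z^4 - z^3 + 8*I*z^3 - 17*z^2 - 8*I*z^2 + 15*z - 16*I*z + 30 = (z - 2)*(z + 1)*(z + 3*I)*(z + 5*I)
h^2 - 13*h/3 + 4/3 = (h - 4)*(h - 1/3)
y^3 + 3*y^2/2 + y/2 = y*(y + 1/2)*(y + 1)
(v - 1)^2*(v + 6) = v^3 + 4*v^2 - 11*v + 6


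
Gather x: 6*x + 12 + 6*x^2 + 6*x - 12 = 6*x^2 + 12*x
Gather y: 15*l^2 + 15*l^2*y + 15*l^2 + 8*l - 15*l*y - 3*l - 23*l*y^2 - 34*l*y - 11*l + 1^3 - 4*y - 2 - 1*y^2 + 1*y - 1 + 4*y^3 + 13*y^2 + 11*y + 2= 30*l^2 - 6*l + 4*y^3 + y^2*(12 - 23*l) + y*(15*l^2 - 49*l + 8)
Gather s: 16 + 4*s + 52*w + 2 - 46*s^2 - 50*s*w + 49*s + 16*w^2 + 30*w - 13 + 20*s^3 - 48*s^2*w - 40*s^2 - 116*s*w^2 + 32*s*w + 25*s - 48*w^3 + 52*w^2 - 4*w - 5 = 20*s^3 + s^2*(-48*w - 86) + s*(-116*w^2 - 18*w + 78) - 48*w^3 + 68*w^2 + 78*w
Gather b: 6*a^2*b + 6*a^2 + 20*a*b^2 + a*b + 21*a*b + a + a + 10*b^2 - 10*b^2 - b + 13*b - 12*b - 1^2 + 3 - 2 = 6*a^2 + 20*a*b^2 + 2*a + b*(6*a^2 + 22*a)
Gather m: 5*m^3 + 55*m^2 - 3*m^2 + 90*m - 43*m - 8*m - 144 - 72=5*m^3 + 52*m^2 + 39*m - 216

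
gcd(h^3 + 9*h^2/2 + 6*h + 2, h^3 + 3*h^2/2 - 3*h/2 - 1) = h^2 + 5*h/2 + 1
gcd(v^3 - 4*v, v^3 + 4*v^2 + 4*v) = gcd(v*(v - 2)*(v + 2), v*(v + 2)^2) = v^2 + 2*v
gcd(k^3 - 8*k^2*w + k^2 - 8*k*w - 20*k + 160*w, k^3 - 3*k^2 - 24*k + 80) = k^2 + k - 20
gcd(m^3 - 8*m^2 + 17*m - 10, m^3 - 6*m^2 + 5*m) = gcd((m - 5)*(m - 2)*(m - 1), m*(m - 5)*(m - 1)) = m^2 - 6*m + 5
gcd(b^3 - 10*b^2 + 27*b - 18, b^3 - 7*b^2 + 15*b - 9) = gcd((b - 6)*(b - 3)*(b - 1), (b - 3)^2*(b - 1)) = b^2 - 4*b + 3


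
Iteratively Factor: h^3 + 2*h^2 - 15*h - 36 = (h + 3)*(h^2 - h - 12) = (h + 3)^2*(h - 4)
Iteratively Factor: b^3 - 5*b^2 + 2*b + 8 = (b + 1)*(b^2 - 6*b + 8) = (b - 4)*(b + 1)*(b - 2)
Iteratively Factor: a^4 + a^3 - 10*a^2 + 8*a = (a + 4)*(a^3 - 3*a^2 + 2*a) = a*(a + 4)*(a^2 - 3*a + 2) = a*(a - 2)*(a + 4)*(a - 1)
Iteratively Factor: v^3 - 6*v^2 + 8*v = (v)*(v^2 - 6*v + 8) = v*(v - 2)*(v - 4)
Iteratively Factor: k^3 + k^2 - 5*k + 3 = (k + 3)*(k^2 - 2*k + 1) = (k - 1)*(k + 3)*(k - 1)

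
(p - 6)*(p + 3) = p^2 - 3*p - 18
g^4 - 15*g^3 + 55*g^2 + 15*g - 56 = (g - 8)*(g - 7)*(g - 1)*(g + 1)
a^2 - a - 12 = (a - 4)*(a + 3)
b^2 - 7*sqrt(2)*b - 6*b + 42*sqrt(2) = (b - 6)*(b - 7*sqrt(2))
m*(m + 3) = m^2 + 3*m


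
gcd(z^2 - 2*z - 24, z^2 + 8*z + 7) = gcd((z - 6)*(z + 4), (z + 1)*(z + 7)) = 1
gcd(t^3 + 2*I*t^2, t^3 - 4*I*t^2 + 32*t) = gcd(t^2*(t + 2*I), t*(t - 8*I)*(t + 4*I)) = t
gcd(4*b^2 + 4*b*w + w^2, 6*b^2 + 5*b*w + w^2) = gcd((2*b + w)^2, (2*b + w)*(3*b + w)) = 2*b + w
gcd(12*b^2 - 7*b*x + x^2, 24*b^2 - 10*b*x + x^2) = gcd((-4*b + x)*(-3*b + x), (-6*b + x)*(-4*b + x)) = -4*b + x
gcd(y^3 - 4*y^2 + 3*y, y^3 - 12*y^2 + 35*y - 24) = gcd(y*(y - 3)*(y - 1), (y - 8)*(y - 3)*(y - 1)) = y^2 - 4*y + 3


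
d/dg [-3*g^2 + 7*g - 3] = 7 - 6*g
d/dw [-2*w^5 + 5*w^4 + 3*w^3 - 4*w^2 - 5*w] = -10*w^4 + 20*w^3 + 9*w^2 - 8*w - 5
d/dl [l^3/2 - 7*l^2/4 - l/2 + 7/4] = 3*l^2/2 - 7*l/2 - 1/2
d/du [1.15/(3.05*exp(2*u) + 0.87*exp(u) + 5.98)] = (-7.015*exp(u) - 1.0005)*exp(u)/(3.05*exp(2*u) + 0.87*exp(u) + 5.98)^2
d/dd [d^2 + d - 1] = 2*d + 1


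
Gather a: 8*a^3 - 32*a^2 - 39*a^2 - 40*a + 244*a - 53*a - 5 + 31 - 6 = 8*a^3 - 71*a^2 + 151*a + 20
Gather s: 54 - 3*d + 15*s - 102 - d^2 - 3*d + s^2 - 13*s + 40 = -d^2 - 6*d + s^2 + 2*s - 8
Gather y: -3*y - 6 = -3*y - 6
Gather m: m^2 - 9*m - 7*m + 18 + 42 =m^2 - 16*m + 60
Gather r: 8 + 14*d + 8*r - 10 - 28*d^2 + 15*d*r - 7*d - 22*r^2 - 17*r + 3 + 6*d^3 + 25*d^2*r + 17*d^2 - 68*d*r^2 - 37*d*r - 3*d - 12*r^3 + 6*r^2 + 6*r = 6*d^3 - 11*d^2 + 4*d - 12*r^3 + r^2*(-68*d - 16) + r*(25*d^2 - 22*d - 3) + 1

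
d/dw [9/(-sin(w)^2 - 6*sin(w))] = 18*(sin(w) + 3)*cos(w)/((sin(w) + 6)^2*sin(w)^2)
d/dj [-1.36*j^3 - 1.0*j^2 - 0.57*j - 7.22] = -4.08*j^2 - 2.0*j - 0.57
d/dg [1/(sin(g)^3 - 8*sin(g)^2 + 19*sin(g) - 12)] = (-3*sin(g)^2 + 16*sin(g) - 19)*cos(g)/(sin(g)^3 - 8*sin(g)^2 + 19*sin(g) - 12)^2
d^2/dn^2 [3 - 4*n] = 0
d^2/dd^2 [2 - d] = 0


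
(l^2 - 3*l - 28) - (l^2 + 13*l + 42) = -16*l - 70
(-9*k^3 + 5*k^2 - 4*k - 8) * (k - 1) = -9*k^4 + 14*k^3 - 9*k^2 - 4*k + 8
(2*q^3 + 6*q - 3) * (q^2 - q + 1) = 2*q^5 - 2*q^4 + 8*q^3 - 9*q^2 + 9*q - 3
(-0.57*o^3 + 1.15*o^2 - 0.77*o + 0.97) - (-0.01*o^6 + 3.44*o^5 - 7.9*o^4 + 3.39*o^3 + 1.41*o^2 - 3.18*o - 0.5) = 0.01*o^6 - 3.44*o^5 + 7.9*o^4 - 3.96*o^3 - 0.26*o^2 + 2.41*o + 1.47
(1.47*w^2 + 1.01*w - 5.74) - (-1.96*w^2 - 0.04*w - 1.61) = 3.43*w^2 + 1.05*w - 4.13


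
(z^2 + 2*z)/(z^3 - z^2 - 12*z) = (z + 2)/(z^2 - z - 12)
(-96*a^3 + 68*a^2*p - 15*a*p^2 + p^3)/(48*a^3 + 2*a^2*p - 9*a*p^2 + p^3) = (-4*a + p)/(2*a + p)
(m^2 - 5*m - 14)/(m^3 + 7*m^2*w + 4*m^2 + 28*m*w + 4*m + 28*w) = (m - 7)/(m^2 + 7*m*w + 2*m + 14*w)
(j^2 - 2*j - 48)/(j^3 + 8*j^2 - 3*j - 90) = (j - 8)/(j^2 + 2*j - 15)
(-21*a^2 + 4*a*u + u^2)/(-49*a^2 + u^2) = (-3*a + u)/(-7*a + u)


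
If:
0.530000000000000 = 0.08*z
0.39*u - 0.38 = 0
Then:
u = 0.97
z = 6.62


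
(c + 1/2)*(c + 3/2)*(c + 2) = c^3 + 4*c^2 + 19*c/4 + 3/2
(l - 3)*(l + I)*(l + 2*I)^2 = l^4 - 3*l^3 + 5*I*l^3 - 8*l^2 - 15*I*l^2 + 24*l - 4*I*l + 12*I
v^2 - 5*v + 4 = (v - 4)*(v - 1)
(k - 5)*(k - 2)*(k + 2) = k^3 - 5*k^2 - 4*k + 20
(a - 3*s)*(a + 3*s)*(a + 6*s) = a^3 + 6*a^2*s - 9*a*s^2 - 54*s^3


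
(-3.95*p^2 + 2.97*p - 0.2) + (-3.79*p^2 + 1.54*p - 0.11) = -7.74*p^2 + 4.51*p - 0.31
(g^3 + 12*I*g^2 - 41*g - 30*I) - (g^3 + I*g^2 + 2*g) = 11*I*g^2 - 43*g - 30*I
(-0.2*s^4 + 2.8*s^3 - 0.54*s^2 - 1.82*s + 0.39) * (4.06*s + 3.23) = -0.812*s^5 + 10.722*s^4 + 6.8516*s^3 - 9.1334*s^2 - 4.2952*s + 1.2597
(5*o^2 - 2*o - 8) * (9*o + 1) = 45*o^3 - 13*o^2 - 74*o - 8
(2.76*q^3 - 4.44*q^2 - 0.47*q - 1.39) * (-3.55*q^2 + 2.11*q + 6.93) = -9.798*q^5 + 21.5856*q^4 + 11.4269*q^3 - 26.8264*q^2 - 6.19*q - 9.6327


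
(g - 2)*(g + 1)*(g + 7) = g^3 + 6*g^2 - 9*g - 14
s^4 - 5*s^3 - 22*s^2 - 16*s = s*(s - 8)*(s + 1)*(s + 2)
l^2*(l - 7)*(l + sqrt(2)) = l^4 - 7*l^3 + sqrt(2)*l^3 - 7*sqrt(2)*l^2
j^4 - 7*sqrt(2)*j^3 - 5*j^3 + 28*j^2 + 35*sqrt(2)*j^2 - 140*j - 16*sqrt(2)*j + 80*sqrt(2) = (j - 5)*(j - 4*sqrt(2))*(j - 2*sqrt(2))*(j - sqrt(2))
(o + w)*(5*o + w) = 5*o^2 + 6*o*w + w^2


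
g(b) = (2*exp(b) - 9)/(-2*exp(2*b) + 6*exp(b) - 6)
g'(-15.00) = 0.00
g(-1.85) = 1.70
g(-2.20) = 1.64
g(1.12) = 0.45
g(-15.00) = 1.50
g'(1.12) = -2.30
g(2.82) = -0.05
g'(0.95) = -4.23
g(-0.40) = 2.66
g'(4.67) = 0.01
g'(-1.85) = 0.22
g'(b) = (2*exp(b) - 9)*(4*exp(2*b) - 6*exp(b))/(-2*exp(2*b) + 6*exp(b) - 6)^2 + 2*exp(b)/(-2*exp(2*b) + 6*exp(b) - 6)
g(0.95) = 0.99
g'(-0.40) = 1.59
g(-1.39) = 1.84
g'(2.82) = 0.04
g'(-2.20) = 0.15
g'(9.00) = 0.00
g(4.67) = -0.01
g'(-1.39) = 0.39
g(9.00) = 0.00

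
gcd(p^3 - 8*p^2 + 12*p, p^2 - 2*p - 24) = p - 6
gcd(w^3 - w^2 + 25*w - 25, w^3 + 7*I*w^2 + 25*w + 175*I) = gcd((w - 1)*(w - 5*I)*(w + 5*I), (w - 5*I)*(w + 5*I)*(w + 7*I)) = w^2 + 25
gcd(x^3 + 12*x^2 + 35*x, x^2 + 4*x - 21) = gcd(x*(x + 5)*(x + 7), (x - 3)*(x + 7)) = x + 7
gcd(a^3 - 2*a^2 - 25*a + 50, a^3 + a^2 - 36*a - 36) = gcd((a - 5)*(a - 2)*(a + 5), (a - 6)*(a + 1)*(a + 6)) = 1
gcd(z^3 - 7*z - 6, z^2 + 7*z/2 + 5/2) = z + 1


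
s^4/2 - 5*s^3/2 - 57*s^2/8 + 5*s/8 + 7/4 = (s/2 + 1)*(s - 7)*(s - 1/2)*(s + 1/2)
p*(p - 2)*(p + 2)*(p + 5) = p^4 + 5*p^3 - 4*p^2 - 20*p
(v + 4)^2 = v^2 + 8*v + 16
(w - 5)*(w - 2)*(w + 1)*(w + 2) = w^4 - 4*w^3 - 9*w^2 + 16*w + 20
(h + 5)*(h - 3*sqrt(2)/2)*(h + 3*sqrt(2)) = h^3 + 3*sqrt(2)*h^2/2 + 5*h^2 - 9*h + 15*sqrt(2)*h/2 - 45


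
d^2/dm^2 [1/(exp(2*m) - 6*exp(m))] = 2*((3 - 2*exp(m))*(exp(m) - 6) + 4*(exp(m) - 3)^2)*exp(-m)/(exp(m) - 6)^3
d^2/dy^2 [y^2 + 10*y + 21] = 2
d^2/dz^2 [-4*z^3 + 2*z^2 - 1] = 4 - 24*z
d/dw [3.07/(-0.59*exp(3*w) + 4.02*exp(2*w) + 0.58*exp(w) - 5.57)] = (5.4339*exp(2*w) - 24.6828*exp(w) - 1.7806)*exp(w)/(0.59*exp(3*w) - 4.02*exp(2*w) - 0.58*exp(w) + 5.57)^2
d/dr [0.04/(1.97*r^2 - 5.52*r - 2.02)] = (0.2208 - 0.1576*r)/(-1.97*r^2 + 5.52*r + 2.02)^2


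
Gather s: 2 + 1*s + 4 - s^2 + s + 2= -s^2 + 2*s + 8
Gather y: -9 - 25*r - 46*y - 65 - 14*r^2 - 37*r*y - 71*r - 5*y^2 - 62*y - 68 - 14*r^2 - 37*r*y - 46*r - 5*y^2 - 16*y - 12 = -28*r^2 - 142*r - 10*y^2 + y*(-74*r - 124) - 154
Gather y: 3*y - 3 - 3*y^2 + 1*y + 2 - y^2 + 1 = -4*y^2 + 4*y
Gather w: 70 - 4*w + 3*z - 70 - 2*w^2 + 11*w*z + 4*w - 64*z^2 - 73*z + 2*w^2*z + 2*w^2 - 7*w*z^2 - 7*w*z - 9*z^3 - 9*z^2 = 2*w^2*z + w*(-7*z^2 + 4*z) - 9*z^3 - 73*z^2 - 70*z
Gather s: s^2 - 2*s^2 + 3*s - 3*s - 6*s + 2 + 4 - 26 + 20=-s^2 - 6*s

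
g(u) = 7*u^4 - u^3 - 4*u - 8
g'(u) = 28*u^3 - 3*u^2 - 4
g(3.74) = 1294.30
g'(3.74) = 1418.82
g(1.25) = 2.14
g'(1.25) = 46.00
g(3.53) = 1020.81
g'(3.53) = 1190.25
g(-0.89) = 0.66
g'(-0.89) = -26.12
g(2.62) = 293.38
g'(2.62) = 478.98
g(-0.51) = -5.35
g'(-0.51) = -8.49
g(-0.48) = -5.60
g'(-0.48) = -7.79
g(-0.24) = -7.00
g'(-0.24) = -4.56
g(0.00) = -8.00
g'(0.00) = -4.00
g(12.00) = 143368.00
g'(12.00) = 47948.00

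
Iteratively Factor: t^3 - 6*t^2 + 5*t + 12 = (t - 3)*(t^2 - 3*t - 4) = (t - 4)*(t - 3)*(t + 1)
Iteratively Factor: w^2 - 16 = (w - 4)*(w + 4)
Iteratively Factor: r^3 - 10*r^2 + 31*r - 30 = (r - 5)*(r^2 - 5*r + 6) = (r - 5)*(r - 2)*(r - 3)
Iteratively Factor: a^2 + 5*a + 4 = (a + 1)*(a + 4)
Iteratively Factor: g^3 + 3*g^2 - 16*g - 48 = (g + 3)*(g^2 - 16) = (g + 3)*(g + 4)*(g - 4)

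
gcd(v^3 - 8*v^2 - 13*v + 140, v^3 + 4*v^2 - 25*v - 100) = v^2 - v - 20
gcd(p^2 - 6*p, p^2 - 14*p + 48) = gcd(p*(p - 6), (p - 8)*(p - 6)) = p - 6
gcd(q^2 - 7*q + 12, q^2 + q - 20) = q - 4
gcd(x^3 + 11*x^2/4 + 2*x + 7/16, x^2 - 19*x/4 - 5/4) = 1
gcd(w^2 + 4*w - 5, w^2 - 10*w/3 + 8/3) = 1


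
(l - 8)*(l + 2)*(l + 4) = l^3 - 2*l^2 - 40*l - 64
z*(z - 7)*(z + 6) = z^3 - z^2 - 42*z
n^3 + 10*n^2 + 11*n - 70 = (n - 2)*(n + 5)*(n + 7)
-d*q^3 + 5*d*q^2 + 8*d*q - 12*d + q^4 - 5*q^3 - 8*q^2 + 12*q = (-d + q)*(q - 6)*(q - 1)*(q + 2)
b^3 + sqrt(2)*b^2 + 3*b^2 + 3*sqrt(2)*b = b*(b + 3)*(b + sqrt(2))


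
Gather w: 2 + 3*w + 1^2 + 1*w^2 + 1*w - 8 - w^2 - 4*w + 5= 0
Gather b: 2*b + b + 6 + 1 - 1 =3*b + 6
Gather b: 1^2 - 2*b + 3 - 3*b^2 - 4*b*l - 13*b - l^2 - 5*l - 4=-3*b^2 + b*(-4*l - 15) - l^2 - 5*l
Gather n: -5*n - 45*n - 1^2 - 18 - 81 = -50*n - 100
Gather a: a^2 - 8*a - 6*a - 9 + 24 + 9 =a^2 - 14*a + 24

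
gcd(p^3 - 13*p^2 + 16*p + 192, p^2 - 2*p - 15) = p + 3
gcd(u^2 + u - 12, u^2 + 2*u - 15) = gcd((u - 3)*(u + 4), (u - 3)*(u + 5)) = u - 3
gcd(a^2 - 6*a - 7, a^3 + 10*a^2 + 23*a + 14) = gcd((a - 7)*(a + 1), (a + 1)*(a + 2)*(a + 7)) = a + 1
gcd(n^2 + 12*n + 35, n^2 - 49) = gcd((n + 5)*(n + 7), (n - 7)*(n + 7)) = n + 7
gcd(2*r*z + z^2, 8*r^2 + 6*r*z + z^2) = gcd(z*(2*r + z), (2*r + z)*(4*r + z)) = 2*r + z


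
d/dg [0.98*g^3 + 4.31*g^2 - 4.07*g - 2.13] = 2.94*g^2 + 8.62*g - 4.07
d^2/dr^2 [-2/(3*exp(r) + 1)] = (6 - 18*exp(r))*exp(r)/(3*exp(r) + 1)^3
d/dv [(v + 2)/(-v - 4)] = -2/(v + 4)^2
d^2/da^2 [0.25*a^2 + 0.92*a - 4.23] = 0.500000000000000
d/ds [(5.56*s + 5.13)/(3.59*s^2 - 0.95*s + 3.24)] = (-19.9604*s^2 - 36.8334*s + 22.8879)/(12.8881*s^4 - 6.821*s^3 + 24.1657*s^2 - 6.156*s + 10.4976)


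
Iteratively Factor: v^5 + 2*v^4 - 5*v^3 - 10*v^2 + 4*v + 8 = (v + 2)*(v^4 - 5*v^2 + 4) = (v + 2)^2*(v^3 - 2*v^2 - v + 2) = (v + 1)*(v + 2)^2*(v^2 - 3*v + 2) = (v - 2)*(v + 1)*(v + 2)^2*(v - 1)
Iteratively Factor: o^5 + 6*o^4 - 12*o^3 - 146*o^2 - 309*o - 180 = (o + 3)*(o^4 + 3*o^3 - 21*o^2 - 83*o - 60) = (o + 3)*(o + 4)*(o^3 - o^2 - 17*o - 15) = (o - 5)*(o + 3)*(o + 4)*(o^2 + 4*o + 3) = (o - 5)*(o + 3)^2*(o + 4)*(o + 1)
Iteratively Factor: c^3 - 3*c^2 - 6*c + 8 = (c - 1)*(c^2 - 2*c - 8) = (c - 4)*(c - 1)*(c + 2)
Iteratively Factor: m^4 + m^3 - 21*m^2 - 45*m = (m - 5)*(m^3 + 6*m^2 + 9*m) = (m - 5)*(m + 3)*(m^2 + 3*m) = m*(m - 5)*(m + 3)*(m + 3)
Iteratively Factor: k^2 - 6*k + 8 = (k - 4)*(k - 2)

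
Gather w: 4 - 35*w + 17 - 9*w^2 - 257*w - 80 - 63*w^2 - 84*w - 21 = -72*w^2 - 376*w - 80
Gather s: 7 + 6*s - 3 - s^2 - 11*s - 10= -s^2 - 5*s - 6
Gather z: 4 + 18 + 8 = 30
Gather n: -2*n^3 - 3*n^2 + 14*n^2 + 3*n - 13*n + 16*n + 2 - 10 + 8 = -2*n^3 + 11*n^2 + 6*n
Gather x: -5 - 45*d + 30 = 25 - 45*d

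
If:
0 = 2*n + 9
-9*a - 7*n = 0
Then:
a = 7/2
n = -9/2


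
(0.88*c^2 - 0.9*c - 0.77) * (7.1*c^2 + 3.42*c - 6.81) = 6.248*c^4 - 3.3804*c^3 - 14.5378*c^2 + 3.4956*c + 5.2437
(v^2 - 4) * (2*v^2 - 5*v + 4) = 2*v^4 - 5*v^3 - 4*v^2 + 20*v - 16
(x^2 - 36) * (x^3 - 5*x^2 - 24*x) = x^5 - 5*x^4 - 60*x^3 + 180*x^2 + 864*x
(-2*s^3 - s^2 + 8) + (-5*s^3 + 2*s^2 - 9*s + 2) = -7*s^3 + s^2 - 9*s + 10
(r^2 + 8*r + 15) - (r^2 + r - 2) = 7*r + 17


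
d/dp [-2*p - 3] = -2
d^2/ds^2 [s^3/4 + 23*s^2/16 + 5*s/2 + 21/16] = 3*s/2 + 23/8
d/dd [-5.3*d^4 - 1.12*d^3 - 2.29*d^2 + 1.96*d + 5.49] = -21.2*d^3 - 3.36*d^2 - 4.58*d + 1.96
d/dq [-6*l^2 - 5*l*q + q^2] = -5*l + 2*q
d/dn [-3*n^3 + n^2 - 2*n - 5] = -9*n^2 + 2*n - 2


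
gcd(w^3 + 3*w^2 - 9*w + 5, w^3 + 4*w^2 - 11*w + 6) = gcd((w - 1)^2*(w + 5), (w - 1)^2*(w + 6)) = w^2 - 2*w + 1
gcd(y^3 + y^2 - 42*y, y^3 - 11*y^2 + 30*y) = y^2 - 6*y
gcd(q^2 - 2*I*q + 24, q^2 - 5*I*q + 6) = q - 6*I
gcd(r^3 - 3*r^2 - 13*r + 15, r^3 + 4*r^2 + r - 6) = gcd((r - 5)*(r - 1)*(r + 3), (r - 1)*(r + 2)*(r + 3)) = r^2 + 2*r - 3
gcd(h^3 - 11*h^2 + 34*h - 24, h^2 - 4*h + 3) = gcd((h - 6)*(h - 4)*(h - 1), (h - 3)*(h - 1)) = h - 1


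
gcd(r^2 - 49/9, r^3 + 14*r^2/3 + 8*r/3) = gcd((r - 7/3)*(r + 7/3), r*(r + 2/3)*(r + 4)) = 1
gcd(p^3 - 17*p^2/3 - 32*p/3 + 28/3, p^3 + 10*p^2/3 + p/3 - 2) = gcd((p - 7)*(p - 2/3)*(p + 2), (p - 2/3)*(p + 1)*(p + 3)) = p - 2/3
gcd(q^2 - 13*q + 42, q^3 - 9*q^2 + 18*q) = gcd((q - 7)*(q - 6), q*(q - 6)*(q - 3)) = q - 6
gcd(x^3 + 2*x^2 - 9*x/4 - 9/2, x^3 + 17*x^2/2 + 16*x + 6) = x + 2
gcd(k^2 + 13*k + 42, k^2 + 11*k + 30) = k + 6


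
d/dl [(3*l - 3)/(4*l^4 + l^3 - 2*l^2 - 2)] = 3*(4*l^4 + l^3 - 2*l^2 - l*(l - 1)*(16*l^2 + 3*l - 4) - 2)/(4*l^4 + l^3 - 2*l^2 - 2)^2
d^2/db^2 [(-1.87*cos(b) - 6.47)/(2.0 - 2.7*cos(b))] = (57.2643*sin(b)^2 - 42.418*cos(b) + 57.2643)/(19.683*cos(b)^3 - 43.74*cos(b)^2 + 32.4*cos(b) - 8.0)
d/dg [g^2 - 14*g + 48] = 2*g - 14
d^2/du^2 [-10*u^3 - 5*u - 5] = -60*u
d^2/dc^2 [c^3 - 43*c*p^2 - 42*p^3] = 6*c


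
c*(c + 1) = c^2 + c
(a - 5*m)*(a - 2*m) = a^2 - 7*a*m + 10*m^2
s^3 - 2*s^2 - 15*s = s*(s - 5)*(s + 3)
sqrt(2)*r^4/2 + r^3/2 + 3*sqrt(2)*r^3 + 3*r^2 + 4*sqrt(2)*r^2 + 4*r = r*(r/2 + 1)*(r + 4)*(sqrt(2)*r + 1)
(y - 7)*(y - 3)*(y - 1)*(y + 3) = y^4 - 8*y^3 - 2*y^2 + 72*y - 63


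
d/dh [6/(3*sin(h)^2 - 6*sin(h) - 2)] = 36*(1 - sin(h))*cos(h)/(-3*sin(h)^2 + 6*sin(h) + 2)^2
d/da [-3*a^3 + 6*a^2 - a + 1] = -9*a^2 + 12*a - 1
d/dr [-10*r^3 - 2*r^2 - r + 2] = -30*r^2 - 4*r - 1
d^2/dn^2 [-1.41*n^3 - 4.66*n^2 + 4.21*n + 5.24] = -8.46*n - 9.32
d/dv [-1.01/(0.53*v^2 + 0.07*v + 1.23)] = (1.0706*v + 0.0707)/(0.53*v^2 + 0.07*v + 1.23)^2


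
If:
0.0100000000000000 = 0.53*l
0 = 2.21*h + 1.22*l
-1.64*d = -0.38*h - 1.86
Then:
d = 1.13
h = -0.01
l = 0.02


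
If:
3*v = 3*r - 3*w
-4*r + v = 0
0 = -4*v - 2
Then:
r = -1/8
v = -1/2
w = 3/8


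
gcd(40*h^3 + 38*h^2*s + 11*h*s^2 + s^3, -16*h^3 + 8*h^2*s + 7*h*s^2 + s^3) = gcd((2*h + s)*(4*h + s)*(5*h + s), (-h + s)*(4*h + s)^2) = 4*h + s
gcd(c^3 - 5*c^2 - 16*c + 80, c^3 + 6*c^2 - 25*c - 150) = c - 5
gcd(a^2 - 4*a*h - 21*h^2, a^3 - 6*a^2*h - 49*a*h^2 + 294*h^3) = a - 7*h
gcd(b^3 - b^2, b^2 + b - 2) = b - 1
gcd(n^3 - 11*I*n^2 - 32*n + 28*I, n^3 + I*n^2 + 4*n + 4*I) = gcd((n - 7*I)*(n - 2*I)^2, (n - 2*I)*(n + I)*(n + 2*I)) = n - 2*I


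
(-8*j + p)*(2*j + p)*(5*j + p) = -80*j^3 - 46*j^2*p - j*p^2 + p^3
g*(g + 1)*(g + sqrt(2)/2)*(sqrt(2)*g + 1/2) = sqrt(2)*g^4 + sqrt(2)*g^3 + 3*g^3/2 + sqrt(2)*g^2/4 + 3*g^2/2 + sqrt(2)*g/4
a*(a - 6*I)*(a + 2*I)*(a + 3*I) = a^4 - I*a^3 + 24*a^2 + 36*I*a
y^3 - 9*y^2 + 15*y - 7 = (y - 7)*(y - 1)^2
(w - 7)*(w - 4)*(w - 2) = w^3 - 13*w^2 + 50*w - 56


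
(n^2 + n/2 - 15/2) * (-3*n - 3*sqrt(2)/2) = -3*n^3 - 3*sqrt(2)*n^2/2 - 3*n^2/2 - 3*sqrt(2)*n/4 + 45*n/2 + 45*sqrt(2)/4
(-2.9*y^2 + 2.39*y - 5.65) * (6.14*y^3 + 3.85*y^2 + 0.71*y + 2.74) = -17.806*y^5 + 3.5096*y^4 - 27.5485*y^3 - 28.0016*y^2 + 2.5371*y - 15.481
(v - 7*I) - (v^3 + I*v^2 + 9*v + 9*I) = -v^3 - I*v^2 - 8*v - 16*I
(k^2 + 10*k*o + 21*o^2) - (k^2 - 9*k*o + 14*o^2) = 19*k*o + 7*o^2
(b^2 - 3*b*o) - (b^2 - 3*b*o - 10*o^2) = 10*o^2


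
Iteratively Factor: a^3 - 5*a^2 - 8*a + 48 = (a - 4)*(a^2 - a - 12) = (a - 4)^2*(a + 3)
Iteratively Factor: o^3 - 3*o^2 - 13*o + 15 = (o - 5)*(o^2 + 2*o - 3) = (o - 5)*(o - 1)*(o + 3)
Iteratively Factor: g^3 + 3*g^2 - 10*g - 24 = (g + 2)*(g^2 + g - 12) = (g + 2)*(g + 4)*(g - 3)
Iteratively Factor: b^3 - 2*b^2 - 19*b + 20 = (b + 4)*(b^2 - 6*b + 5) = (b - 5)*(b + 4)*(b - 1)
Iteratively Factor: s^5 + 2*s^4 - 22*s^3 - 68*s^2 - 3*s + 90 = (s - 1)*(s^4 + 3*s^3 - 19*s^2 - 87*s - 90) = (s - 1)*(s + 3)*(s^3 - 19*s - 30) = (s - 5)*(s - 1)*(s + 3)*(s^2 + 5*s + 6) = (s - 5)*(s - 1)*(s + 2)*(s + 3)*(s + 3)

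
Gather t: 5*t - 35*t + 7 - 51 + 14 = -30*t - 30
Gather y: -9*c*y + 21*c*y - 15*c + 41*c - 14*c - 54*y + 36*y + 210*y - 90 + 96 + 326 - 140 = 12*c + y*(12*c + 192) + 192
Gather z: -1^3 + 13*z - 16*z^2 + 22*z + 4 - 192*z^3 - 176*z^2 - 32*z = -192*z^3 - 192*z^2 + 3*z + 3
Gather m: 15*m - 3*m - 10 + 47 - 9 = 12*m + 28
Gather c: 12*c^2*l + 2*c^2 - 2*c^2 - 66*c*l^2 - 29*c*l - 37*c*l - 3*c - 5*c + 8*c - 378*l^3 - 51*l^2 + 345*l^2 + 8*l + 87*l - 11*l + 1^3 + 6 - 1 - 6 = 12*c^2*l + c*(-66*l^2 - 66*l) - 378*l^3 + 294*l^2 + 84*l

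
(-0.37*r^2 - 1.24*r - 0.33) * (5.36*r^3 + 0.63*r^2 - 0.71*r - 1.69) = -1.9832*r^5 - 6.8795*r^4 - 2.2873*r^3 + 1.2978*r^2 + 2.3299*r + 0.5577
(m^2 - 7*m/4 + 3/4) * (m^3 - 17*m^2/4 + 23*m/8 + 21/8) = m^5 - 6*m^4 + 177*m^3/16 - 179*m^2/32 - 39*m/16 + 63/32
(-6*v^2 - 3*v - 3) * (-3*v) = 18*v^3 + 9*v^2 + 9*v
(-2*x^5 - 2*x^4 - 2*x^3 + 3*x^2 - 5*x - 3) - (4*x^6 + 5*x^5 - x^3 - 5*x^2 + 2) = -4*x^6 - 7*x^5 - 2*x^4 - x^3 + 8*x^2 - 5*x - 5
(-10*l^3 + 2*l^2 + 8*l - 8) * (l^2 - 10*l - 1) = -10*l^5 + 102*l^4 - 2*l^3 - 90*l^2 + 72*l + 8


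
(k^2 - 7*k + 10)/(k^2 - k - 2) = (k - 5)/(k + 1)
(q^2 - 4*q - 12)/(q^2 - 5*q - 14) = (q - 6)/(q - 7)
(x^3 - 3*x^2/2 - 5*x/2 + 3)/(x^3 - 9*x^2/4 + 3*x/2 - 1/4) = 2*(2*x^2 - x - 6)/(4*x^2 - 5*x + 1)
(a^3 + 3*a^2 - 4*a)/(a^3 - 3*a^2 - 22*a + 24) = a/(a - 6)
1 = 1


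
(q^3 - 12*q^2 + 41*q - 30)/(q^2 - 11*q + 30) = q - 1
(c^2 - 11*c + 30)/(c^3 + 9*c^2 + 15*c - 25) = (c^2 - 11*c + 30)/(c^3 + 9*c^2 + 15*c - 25)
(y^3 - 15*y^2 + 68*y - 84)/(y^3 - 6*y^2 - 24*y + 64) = (y^2 - 13*y + 42)/(y^2 - 4*y - 32)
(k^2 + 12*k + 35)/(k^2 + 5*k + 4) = (k^2 + 12*k + 35)/(k^2 + 5*k + 4)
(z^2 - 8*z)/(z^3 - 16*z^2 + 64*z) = 1/(z - 8)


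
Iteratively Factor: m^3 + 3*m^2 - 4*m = (m - 1)*(m^2 + 4*m) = (m - 1)*(m + 4)*(m)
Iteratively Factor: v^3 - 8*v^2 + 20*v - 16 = (v - 2)*(v^2 - 6*v + 8) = (v - 2)^2*(v - 4)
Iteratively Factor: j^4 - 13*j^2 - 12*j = (j - 4)*(j^3 + 4*j^2 + 3*j) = (j - 4)*(j + 1)*(j^2 + 3*j) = j*(j - 4)*(j + 1)*(j + 3)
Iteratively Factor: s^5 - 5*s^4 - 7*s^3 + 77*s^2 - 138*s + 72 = (s + 4)*(s^4 - 9*s^3 + 29*s^2 - 39*s + 18) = (s - 3)*(s + 4)*(s^3 - 6*s^2 + 11*s - 6) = (s - 3)^2*(s + 4)*(s^2 - 3*s + 2) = (s - 3)^2*(s - 1)*(s + 4)*(s - 2)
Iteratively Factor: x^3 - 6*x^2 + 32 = (x - 4)*(x^2 - 2*x - 8) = (x - 4)*(x + 2)*(x - 4)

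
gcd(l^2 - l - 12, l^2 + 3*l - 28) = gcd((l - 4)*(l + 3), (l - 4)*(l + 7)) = l - 4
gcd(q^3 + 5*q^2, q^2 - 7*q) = q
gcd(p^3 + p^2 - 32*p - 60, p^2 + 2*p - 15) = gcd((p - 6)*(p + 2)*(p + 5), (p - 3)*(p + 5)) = p + 5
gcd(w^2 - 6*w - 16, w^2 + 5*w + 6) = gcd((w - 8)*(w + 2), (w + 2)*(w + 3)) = w + 2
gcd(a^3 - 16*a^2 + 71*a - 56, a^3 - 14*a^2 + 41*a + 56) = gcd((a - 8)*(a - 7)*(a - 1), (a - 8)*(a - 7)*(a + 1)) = a^2 - 15*a + 56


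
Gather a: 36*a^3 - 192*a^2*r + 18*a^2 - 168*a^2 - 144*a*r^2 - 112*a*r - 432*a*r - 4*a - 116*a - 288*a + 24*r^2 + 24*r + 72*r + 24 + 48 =36*a^3 + a^2*(-192*r - 150) + a*(-144*r^2 - 544*r - 408) + 24*r^2 + 96*r + 72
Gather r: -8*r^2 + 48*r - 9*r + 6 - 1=-8*r^2 + 39*r + 5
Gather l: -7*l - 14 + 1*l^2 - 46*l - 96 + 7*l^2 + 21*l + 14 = 8*l^2 - 32*l - 96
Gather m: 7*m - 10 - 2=7*m - 12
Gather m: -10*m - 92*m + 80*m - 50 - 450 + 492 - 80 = -22*m - 88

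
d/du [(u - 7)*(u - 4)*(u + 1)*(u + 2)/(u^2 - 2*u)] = 2*(u^5 - 7*u^4 + 16*u^3 - 28*u^2 - 56*u + 56)/(u^2*(u^2 - 4*u + 4))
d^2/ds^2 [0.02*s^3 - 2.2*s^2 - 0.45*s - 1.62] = 0.12*s - 4.4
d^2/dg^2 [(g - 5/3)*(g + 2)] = 2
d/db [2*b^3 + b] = 6*b^2 + 1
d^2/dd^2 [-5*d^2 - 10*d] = -10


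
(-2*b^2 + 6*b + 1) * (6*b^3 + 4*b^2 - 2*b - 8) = -12*b^5 + 28*b^4 + 34*b^3 + 8*b^2 - 50*b - 8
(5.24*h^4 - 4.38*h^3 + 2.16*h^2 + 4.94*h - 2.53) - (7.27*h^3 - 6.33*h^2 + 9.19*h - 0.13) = 5.24*h^4 - 11.65*h^3 + 8.49*h^2 - 4.25*h - 2.4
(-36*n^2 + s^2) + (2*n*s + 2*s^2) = -36*n^2 + 2*n*s + 3*s^2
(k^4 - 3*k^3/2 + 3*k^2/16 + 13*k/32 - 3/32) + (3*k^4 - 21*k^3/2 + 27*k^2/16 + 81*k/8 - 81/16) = 4*k^4 - 12*k^3 + 15*k^2/8 + 337*k/32 - 165/32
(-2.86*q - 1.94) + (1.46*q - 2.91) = -1.4*q - 4.85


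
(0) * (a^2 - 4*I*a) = 0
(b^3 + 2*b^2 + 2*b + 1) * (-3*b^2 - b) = -3*b^5 - 7*b^4 - 8*b^3 - 5*b^2 - b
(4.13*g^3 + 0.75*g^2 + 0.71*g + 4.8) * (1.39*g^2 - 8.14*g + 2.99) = 5.7407*g^5 - 32.5757*g^4 + 7.2306*g^3 + 3.1351*g^2 - 36.9491*g + 14.352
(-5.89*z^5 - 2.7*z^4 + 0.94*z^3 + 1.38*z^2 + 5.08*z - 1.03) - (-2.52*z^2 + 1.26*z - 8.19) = -5.89*z^5 - 2.7*z^4 + 0.94*z^3 + 3.9*z^2 + 3.82*z + 7.16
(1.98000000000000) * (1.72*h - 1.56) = 3.4056*h - 3.0888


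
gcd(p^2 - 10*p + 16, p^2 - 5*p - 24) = p - 8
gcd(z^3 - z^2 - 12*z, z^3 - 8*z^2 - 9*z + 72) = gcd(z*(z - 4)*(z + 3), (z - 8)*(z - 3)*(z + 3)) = z + 3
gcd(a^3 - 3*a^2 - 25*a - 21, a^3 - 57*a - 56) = a + 1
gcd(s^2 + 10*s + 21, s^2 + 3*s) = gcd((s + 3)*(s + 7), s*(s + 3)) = s + 3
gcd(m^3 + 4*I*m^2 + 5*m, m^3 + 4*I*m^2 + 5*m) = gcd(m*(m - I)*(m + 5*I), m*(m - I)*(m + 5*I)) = m^3 + 4*I*m^2 + 5*m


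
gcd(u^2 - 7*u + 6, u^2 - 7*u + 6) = u^2 - 7*u + 6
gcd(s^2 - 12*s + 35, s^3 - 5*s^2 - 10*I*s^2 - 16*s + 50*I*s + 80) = s - 5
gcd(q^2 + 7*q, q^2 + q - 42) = q + 7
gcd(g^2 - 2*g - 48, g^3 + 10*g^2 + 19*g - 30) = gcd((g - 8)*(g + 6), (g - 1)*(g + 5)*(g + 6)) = g + 6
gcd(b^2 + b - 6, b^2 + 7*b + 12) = b + 3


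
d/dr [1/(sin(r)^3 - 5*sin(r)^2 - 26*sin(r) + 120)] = (-3*sin(r)^2 + 10*sin(r) + 26)*cos(r)/(sin(r)^3 - 5*sin(r)^2 - 26*sin(r) + 120)^2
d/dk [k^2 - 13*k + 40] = 2*k - 13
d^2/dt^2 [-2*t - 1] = 0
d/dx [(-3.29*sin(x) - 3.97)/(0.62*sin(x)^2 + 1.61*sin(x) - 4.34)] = (2.0398*sin(x)^2 + 4.9228*sin(x) + 20.6703)*cos(x)/(0.3844*sin(x)^4 + 1.9964*sin(x)^3 - 2.7895*sin(x)^2 - 13.9748*sin(x) + 18.8356)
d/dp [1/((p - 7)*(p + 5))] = 2*(1 - p)/(p^4 - 4*p^3 - 66*p^2 + 140*p + 1225)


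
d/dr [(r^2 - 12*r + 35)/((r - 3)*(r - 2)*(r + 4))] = (-r^4 + 24*r^3 - 131*r^2 + 118*r + 202)/(r^6 - 2*r^5 - 27*r^4 + 76*r^3 + 148*r^2 - 672*r + 576)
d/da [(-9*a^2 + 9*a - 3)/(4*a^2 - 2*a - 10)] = 3*(-3*a^2 + 34*a - 16)/(2*(4*a^4 - 4*a^3 - 19*a^2 + 10*a + 25))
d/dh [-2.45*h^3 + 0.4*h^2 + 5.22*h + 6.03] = -7.35*h^2 + 0.8*h + 5.22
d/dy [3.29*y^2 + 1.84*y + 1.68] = 6.58*y + 1.84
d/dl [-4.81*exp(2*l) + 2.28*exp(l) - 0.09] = (2.28 - 9.62*exp(l))*exp(l)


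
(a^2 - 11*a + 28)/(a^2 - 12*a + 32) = (a - 7)/(a - 8)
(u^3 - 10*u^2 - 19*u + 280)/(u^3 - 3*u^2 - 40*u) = (u - 7)/u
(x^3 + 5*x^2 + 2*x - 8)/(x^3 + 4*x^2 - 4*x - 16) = (x - 1)/(x - 2)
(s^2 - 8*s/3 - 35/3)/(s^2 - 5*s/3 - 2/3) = (-3*s^2 + 8*s + 35)/(-3*s^2 + 5*s + 2)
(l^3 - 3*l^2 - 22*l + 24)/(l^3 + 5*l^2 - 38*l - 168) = (l - 1)/(l + 7)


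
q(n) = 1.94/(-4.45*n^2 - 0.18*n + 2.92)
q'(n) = 1.94*(8.9*n + 0.18)/(-4.45*n^2 - 0.18*n + 2.92)^2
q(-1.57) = -0.25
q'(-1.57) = -0.44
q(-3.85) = -0.03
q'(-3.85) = -0.02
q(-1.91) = -0.15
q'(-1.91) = -0.19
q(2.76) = -0.06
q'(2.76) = 0.05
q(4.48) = -0.02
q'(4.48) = 0.01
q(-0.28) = 0.74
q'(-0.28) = -0.65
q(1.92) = -0.14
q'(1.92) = 0.18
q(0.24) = 0.74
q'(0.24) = 0.65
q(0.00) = 0.66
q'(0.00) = 0.04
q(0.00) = 0.66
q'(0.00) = 0.04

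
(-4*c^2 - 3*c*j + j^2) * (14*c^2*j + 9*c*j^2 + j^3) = -56*c^4*j - 78*c^3*j^2 - 17*c^2*j^3 + 6*c*j^4 + j^5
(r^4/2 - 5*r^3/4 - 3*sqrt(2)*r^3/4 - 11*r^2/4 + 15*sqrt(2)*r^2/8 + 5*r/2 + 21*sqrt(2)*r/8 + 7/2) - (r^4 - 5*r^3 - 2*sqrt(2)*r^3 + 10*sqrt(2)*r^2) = -r^4/2 + 5*sqrt(2)*r^3/4 + 15*r^3/4 - 65*sqrt(2)*r^2/8 - 11*r^2/4 + 5*r/2 + 21*sqrt(2)*r/8 + 7/2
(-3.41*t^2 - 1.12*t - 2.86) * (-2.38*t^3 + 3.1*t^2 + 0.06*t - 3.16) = 8.1158*t^5 - 7.9054*t^4 + 3.1302*t^3 + 1.8424*t^2 + 3.3676*t + 9.0376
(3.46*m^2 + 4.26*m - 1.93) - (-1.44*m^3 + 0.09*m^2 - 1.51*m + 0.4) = 1.44*m^3 + 3.37*m^2 + 5.77*m - 2.33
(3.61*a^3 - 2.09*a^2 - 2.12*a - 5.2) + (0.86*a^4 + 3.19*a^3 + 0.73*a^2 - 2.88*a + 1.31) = 0.86*a^4 + 6.8*a^3 - 1.36*a^2 - 5.0*a - 3.89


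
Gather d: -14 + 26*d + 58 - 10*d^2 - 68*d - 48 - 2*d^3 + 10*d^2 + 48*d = -2*d^3 + 6*d - 4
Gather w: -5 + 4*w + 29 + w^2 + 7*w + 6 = w^2 + 11*w + 30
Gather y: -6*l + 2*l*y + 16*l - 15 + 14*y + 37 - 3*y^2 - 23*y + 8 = 10*l - 3*y^2 + y*(2*l - 9) + 30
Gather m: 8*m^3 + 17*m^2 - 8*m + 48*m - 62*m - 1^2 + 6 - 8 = 8*m^3 + 17*m^2 - 22*m - 3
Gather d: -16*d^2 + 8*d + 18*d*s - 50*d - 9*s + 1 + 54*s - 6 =-16*d^2 + d*(18*s - 42) + 45*s - 5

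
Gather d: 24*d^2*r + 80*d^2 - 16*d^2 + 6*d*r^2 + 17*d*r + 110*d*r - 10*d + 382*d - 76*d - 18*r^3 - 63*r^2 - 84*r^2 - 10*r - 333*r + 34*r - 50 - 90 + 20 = d^2*(24*r + 64) + d*(6*r^2 + 127*r + 296) - 18*r^3 - 147*r^2 - 309*r - 120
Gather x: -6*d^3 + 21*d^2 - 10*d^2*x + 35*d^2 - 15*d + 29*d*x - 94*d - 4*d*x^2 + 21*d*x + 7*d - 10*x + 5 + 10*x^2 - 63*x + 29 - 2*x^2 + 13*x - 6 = -6*d^3 + 56*d^2 - 102*d + x^2*(8 - 4*d) + x*(-10*d^2 + 50*d - 60) + 28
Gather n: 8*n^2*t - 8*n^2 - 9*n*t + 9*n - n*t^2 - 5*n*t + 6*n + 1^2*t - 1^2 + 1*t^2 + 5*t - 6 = n^2*(8*t - 8) + n*(-t^2 - 14*t + 15) + t^2 + 6*t - 7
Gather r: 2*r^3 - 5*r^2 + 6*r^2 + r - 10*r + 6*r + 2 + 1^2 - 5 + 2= 2*r^3 + r^2 - 3*r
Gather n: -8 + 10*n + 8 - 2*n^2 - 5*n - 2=-2*n^2 + 5*n - 2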